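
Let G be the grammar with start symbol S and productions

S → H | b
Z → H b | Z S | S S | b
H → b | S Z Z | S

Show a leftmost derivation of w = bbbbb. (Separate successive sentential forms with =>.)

S=>H=>SZZ=>HZZ=>SZZZZ=>bZZZZ=>bbZZZ=>bbbZZ=>bbbbZ=>bbbbb

S => H   [S → H]
H => SZZ   [H → S Z Z]
SZZ => HZZ   [S → H]
HZZ => SZZZZ   [H → S Z Z]
SZZZZ => bZZZZ   [S → b]
bZZZZ => bbZZZ   [Z → b]
bbZZZ => bbbZZ   [Z → b]
bbbZZ => bbbbZ   [Z → b]
bbbbZ => bbbbb   [Z → b]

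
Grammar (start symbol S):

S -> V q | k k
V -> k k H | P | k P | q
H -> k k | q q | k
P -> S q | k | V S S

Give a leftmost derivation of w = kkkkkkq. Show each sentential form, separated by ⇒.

S ⇒ Vq ⇒ Pq ⇒ VSSq ⇒ kPSSq ⇒ kkSSq ⇒ kkkkSq ⇒ kkkkkkq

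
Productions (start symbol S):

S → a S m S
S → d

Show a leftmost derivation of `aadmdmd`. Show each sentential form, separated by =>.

S => aSmS   [S → a S m S]
aSmS => aaSmSmS   [S → a S m S]
aaSmSmS => aadmSmS   [S → d]
aadmSmS => aadmdmS   [S → d]
aadmdmS => aadmdmd   [S → d]

S => aSmS => aaSmSmS => aadmSmS => aadmdmS => aadmdmd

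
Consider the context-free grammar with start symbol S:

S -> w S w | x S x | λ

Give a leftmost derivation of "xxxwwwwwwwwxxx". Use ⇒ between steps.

S ⇒ xSx   [S -> x S x]
xSx ⇒ xxSxx   [S -> x S x]
xxSxx ⇒ xxxSxxx   [S -> x S x]
xxxSxxx ⇒ xxxwSwxxx   [S -> w S w]
xxxwSwxxx ⇒ xxxwwSwwxxx   [S -> w S w]
xxxwwSwwxxx ⇒ xxxwwwSwwwxxx   [S -> w S w]
xxxwwwSwwwxxx ⇒ xxxwwwwSwwwwxxx   [S -> w S w]
xxxwwwwSwwwwxxx ⇒ xxxwwwwwwwwxxx   [S -> λ]

S ⇒ xSx ⇒ xxSxx ⇒ xxxSxxx ⇒ xxxwSwxxx ⇒ xxxwwSwwxxx ⇒ xxxwwwSwwwxxx ⇒ xxxwwwwSwwwwxxx ⇒ xxxwwwwwwwwxxx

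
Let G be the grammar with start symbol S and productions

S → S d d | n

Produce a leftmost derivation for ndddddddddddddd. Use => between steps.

S=>Sdd=>Sdddd=>Sdddddd=>Sdddddddd=>Sdddddddddd=>Sdddddddddddd=>Sdddddddddddddd=>ndddddddddddddd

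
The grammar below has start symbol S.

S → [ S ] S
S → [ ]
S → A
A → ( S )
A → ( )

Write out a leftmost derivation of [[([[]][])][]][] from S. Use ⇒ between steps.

S⇒[S]S⇒[[S]S]S⇒[[A]S]S⇒[[(S)]S]S⇒[[([S]S)]S]S⇒[[([[]]S)]S]S⇒[[([[]][])]S]S⇒[[([[]][])][]]S⇒[[([[]][])][]][]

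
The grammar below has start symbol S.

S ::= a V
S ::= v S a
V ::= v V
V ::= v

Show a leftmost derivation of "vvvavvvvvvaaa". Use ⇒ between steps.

S ⇒ vSa   [S ::= v S a]
vSa ⇒ vvSaa   [S ::= v S a]
vvSaa ⇒ vvvSaaa   [S ::= v S a]
vvvSaaa ⇒ vvvaVaaa   [S ::= a V]
vvvaVaaa ⇒ vvvavVaaa   [V ::= v V]
vvvavVaaa ⇒ vvvavvVaaa   [V ::= v V]
vvvavvVaaa ⇒ vvvavvvVaaa   [V ::= v V]
vvvavvvVaaa ⇒ vvvavvvvVaaa   [V ::= v V]
vvvavvvvVaaa ⇒ vvvavvvvvVaaa   [V ::= v V]
vvvavvvvvVaaa ⇒ vvvavvvvvvaaa   [V ::= v]

S ⇒ vSa ⇒ vvSaa ⇒ vvvSaaa ⇒ vvvaVaaa ⇒ vvvavVaaa ⇒ vvvavvVaaa ⇒ vvvavvvVaaa ⇒ vvvavvvvVaaa ⇒ vvvavvvvvVaaa ⇒ vvvavvvvvvaaa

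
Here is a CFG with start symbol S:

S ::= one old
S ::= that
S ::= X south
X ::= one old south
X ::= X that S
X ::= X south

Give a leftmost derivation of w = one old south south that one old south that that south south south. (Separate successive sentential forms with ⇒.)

S ⇒ X south   [S ::= X south]
X south ⇒ X south south   [X ::= X south]
X south south ⇒ X south south south   [X ::= X south]
X south south south ⇒ X that S south south south   [X ::= X that S]
X that S south south south ⇒ X south that S south south south   [X ::= X south]
X south that S south south south ⇒ X that S south that S south south south   [X ::= X that S]
X that S south that S south south south ⇒ X south that S south that S south south south   [X ::= X south]
X south that S south that S south south south ⇒ one old south south that S south that S south south south   [X ::= one old south]
one old south south that S south that S south south south ⇒ one old south south that one old south that S south south south   [S ::= one old]
one old south south that one old south that S south south south ⇒ one old south south that one old south that that south south south   [S ::= that]

S ⇒ X south ⇒ X south south ⇒ X south south south ⇒ X that S south south south ⇒ X south that S south south south ⇒ X that S south that S south south south ⇒ X south that S south that S south south south ⇒ one old south south that S south that S south south south ⇒ one old south south that one old south that S south south south ⇒ one old south south that one old south that that south south south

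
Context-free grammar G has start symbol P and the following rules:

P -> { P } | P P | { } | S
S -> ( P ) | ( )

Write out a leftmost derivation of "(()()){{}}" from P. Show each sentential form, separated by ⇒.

P ⇒ PP ⇒ SP ⇒ (P)P ⇒ (PP)P ⇒ (SP)P ⇒ (()P)P ⇒ (()S)P ⇒ (()())P ⇒ (()()){P} ⇒ (()()){{}}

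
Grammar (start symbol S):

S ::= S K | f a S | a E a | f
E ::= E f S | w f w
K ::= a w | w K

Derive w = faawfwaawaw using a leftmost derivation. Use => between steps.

S => SK => faSK => faSKK => faaEaKK => faawfwaKK => faawfwaawK => faawfwaawaw

S => SK   [S ::= S K]
SK => faSK   [S ::= f a S]
faSK => faSKK   [S ::= S K]
faSKK => faaEaKK   [S ::= a E a]
faaEaKK => faawfwaKK   [E ::= w f w]
faawfwaKK => faawfwaawK   [K ::= a w]
faawfwaawK => faawfwaawaw   [K ::= a w]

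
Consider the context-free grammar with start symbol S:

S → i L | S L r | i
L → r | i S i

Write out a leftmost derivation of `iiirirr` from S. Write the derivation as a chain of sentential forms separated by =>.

S => SLr => iLLr => iiSiLr => iiiLiLr => iiiriLr => iiirirr

S => SLr   [S → S L r]
SLr => iLLr   [S → i L]
iLLr => iiSiLr   [L → i S i]
iiSiLr => iiiLiLr   [S → i L]
iiiLiLr => iiiriLr   [L → r]
iiiriLr => iiirirr   [L → r]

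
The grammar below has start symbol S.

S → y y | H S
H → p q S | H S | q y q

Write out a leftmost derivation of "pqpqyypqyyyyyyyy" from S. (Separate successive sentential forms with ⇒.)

S ⇒ HS ⇒ pqSS ⇒ pqHSS ⇒ pqpqSSS ⇒ pqpqyySS ⇒ pqpqyyHSS ⇒ pqpqyyHSSS ⇒ pqpqyypqSSSS ⇒ pqpqyypqyySSS ⇒ pqpqyypqyyyySS ⇒ pqpqyypqyyyyyyS ⇒ pqpqyypqyyyyyyyy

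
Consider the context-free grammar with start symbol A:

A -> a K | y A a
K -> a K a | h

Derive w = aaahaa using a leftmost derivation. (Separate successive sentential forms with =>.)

A => aK => aaKa => aaaKaa => aaahaa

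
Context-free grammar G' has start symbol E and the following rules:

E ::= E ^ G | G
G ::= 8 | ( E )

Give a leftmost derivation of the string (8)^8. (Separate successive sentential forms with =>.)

E=>E^G=>G^G=>(E)^G=>(G)^G=>(8)^G=>(8)^8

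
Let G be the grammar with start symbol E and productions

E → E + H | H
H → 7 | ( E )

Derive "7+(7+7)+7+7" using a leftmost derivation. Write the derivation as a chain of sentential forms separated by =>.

E => E+H   [E → E + H]
E+H => E+H+H   [E → E + H]
E+H+H => E+H+H+H   [E → E + H]
E+H+H+H => H+H+H+H   [E → H]
H+H+H+H => 7+H+H+H   [H → 7]
7+H+H+H => 7+(E)+H+H   [H → ( E )]
7+(E)+H+H => 7+(E+H)+H+H   [E → E + H]
7+(E+H)+H+H => 7+(H+H)+H+H   [E → H]
7+(H+H)+H+H => 7+(7+H)+H+H   [H → 7]
7+(7+H)+H+H => 7+(7+7)+H+H   [H → 7]
7+(7+7)+H+H => 7+(7+7)+7+H   [H → 7]
7+(7+7)+7+H => 7+(7+7)+7+7   [H → 7]

E => E+H => E+H+H => E+H+H+H => H+H+H+H => 7+H+H+H => 7+(E)+H+H => 7+(E+H)+H+H => 7+(H+H)+H+H => 7+(7+H)+H+H => 7+(7+7)+H+H => 7+(7+7)+7+H => 7+(7+7)+7+7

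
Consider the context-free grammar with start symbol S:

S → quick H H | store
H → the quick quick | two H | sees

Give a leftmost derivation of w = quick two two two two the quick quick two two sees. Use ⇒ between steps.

S ⇒ quick H H ⇒ quick two H H ⇒ quick two two H H ⇒ quick two two two H H ⇒ quick two two two two H H ⇒ quick two two two two the quick quick H ⇒ quick two two two two the quick quick two H ⇒ quick two two two two the quick quick two two H ⇒ quick two two two two the quick quick two two sees

S ⇒ quick H H   [S → quick H H]
quick H H ⇒ quick two H H   [H → two H]
quick two H H ⇒ quick two two H H   [H → two H]
quick two two H H ⇒ quick two two two H H   [H → two H]
quick two two two H H ⇒ quick two two two two H H   [H → two H]
quick two two two two H H ⇒ quick two two two two the quick quick H   [H → the quick quick]
quick two two two two the quick quick H ⇒ quick two two two two the quick quick two H   [H → two H]
quick two two two two the quick quick two H ⇒ quick two two two two the quick quick two two H   [H → two H]
quick two two two two the quick quick two two H ⇒ quick two two two two the quick quick two two sees   [H → sees]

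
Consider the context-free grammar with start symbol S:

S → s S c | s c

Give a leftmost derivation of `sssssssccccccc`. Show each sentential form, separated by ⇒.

S ⇒ sSc ⇒ ssScc ⇒ sssSccc ⇒ ssssScccc ⇒ sssssSccccc ⇒ ssssssScccccc ⇒ sssssssccccccc

S ⇒ sSc   [S → s S c]
sSc ⇒ ssScc   [S → s S c]
ssScc ⇒ sssSccc   [S → s S c]
sssSccc ⇒ ssssScccc   [S → s S c]
ssssScccc ⇒ sssssSccccc   [S → s S c]
sssssSccccc ⇒ ssssssScccccc   [S → s S c]
ssssssScccccc ⇒ sssssssccccccc   [S → s c]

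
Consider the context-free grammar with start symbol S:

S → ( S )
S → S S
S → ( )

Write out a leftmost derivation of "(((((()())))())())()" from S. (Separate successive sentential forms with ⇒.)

S ⇒ SS   [S → S S]
SS ⇒ (S)S   [S → ( S )]
(S)S ⇒ (SS)S   [S → S S]
(SS)S ⇒ ((S)S)S   [S → ( S )]
((S)S)S ⇒ ((SS)S)S   [S → S S]
((SS)S)S ⇒ (((S)S)S)S   [S → ( S )]
(((S)S)S)S ⇒ ((((S))S)S)S   [S → ( S )]
((((S))S)S)S ⇒ (((((S)))S)S)S   [S → ( S )]
(((((S)))S)S)S ⇒ (((((SS)))S)S)S   [S → S S]
(((((SS)))S)S)S ⇒ (((((()S)))S)S)S   [S → ( )]
(((((()S)))S)S)S ⇒ (((((()())))S)S)S   [S → ( )]
(((((()())))S)S)S ⇒ (((((()())))())S)S   [S → ( )]
(((((()())))())S)S ⇒ (((((()())))())())S   [S → ( )]
(((((()())))())())S ⇒ (((((()())))())())()   [S → ( )]

S ⇒ SS ⇒ (S)S ⇒ (SS)S ⇒ ((S)S)S ⇒ ((SS)S)S ⇒ (((S)S)S)S ⇒ ((((S))S)S)S ⇒ (((((S)))S)S)S ⇒ (((((SS)))S)S)S ⇒ (((((()S)))S)S)S ⇒ (((((()())))S)S)S ⇒ (((((()())))())S)S ⇒ (((((()())))())())S ⇒ (((((()())))())())()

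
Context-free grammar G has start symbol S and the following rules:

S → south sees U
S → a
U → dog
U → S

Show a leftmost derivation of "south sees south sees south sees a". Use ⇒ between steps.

S ⇒ south sees U   [S → south sees U]
south sees U ⇒ south sees S   [U → S]
south sees S ⇒ south sees south sees U   [S → south sees U]
south sees south sees U ⇒ south sees south sees S   [U → S]
south sees south sees S ⇒ south sees south sees south sees U   [S → south sees U]
south sees south sees south sees U ⇒ south sees south sees south sees S   [U → S]
south sees south sees south sees S ⇒ south sees south sees south sees a   [S → a]

S ⇒ south sees U ⇒ south sees S ⇒ south sees south sees U ⇒ south sees south sees S ⇒ south sees south sees south sees U ⇒ south sees south sees south sees S ⇒ south sees south sees south sees a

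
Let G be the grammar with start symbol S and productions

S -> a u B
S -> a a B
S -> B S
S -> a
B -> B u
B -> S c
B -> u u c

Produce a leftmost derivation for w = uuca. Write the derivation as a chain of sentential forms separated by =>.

S => BS   [S -> B S]
BS => uucS   [B -> u u c]
uucS => uuca   [S -> a]

S => BS => uucS => uuca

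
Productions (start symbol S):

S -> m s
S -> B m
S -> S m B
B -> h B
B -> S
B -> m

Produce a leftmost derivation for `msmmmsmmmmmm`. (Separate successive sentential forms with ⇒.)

S ⇒ SmB ⇒ SmBmB ⇒ BmmBmB ⇒ SmmBmB ⇒ msmmBmB ⇒ msmmSmB ⇒ msmmSmBmB ⇒ msmmSmBmBmB ⇒ msmmmsmBmBmB ⇒ msmmmsmmmBmB ⇒ msmmmsmmmmmB ⇒ msmmmsmmmmmm

S ⇒ SmB   [S -> S m B]
SmB ⇒ SmBmB   [S -> S m B]
SmBmB ⇒ BmmBmB   [S -> B m]
BmmBmB ⇒ SmmBmB   [B -> S]
SmmBmB ⇒ msmmBmB   [S -> m s]
msmmBmB ⇒ msmmSmB   [B -> S]
msmmSmB ⇒ msmmSmBmB   [S -> S m B]
msmmSmBmB ⇒ msmmSmBmBmB   [S -> S m B]
msmmSmBmBmB ⇒ msmmmsmBmBmB   [S -> m s]
msmmmsmBmBmB ⇒ msmmmsmmmBmB   [B -> m]
msmmmsmmmBmB ⇒ msmmmsmmmmmB   [B -> m]
msmmmsmmmmmB ⇒ msmmmsmmmmmm   [B -> m]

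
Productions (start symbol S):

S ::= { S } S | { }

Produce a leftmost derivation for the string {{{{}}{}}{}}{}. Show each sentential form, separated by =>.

S => {S}S => {{S}S}S => {{{S}S}S}S => {{{{}}S}S}S => {{{{}}{}}S}S => {{{{}}{}}{}}S => {{{{}}{}}{}}{}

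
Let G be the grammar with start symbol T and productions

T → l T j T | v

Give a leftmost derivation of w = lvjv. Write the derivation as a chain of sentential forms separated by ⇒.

T ⇒ lTjT ⇒ lvjT ⇒ lvjv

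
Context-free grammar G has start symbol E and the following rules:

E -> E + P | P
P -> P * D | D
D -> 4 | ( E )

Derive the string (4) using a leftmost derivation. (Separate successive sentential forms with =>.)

E => P   [E -> P]
P => D   [P -> D]
D => (E)   [D -> ( E )]
(E) => (P)   [E -> P]
(P) => (D)   [P -> D]
(D) => (4)   [D -> 4]

E => P => D => (E) => (P) => (D) => (4)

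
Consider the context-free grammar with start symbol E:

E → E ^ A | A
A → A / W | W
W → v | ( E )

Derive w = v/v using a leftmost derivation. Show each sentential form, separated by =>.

E => A => A/W => W/W => v/W => v/v

E => A   [E → A]
A => A/W   [A → A / W]
A/W => W/W   [A → W]
W/W => v/W   [W → v]
v/W => v/v   [W → v]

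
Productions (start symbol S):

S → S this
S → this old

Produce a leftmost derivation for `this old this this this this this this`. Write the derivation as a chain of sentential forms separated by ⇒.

S ⇒ S this   [S → S this]
S this ⇒ S this this   [S → S this]
S this this ⇒ S this this this   [S → S this]
S this this this ⇒ S this this this this   [S → S this]
S this this this this ⇒ S this this this this this   [S → S this]
S this this this this this ⇒ S this this this this this this   [S → S this]
S this this this this this this ⇒ this old this this this this this this   [S → this old]

S ⇒ S this ⇒ S this this ⇒ S this this this ⇒ S this this this this ⇒ S this this this this this ⇒ S this this this this this this ⇒ this old this this this this this this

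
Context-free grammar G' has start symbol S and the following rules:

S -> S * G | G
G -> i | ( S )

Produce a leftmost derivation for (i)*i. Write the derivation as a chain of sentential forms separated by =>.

S=>S*G=>G*G=>(S)*G=>(G)*G=>(i)*G=>(i)*i

S => S*G   [S -> S * G]
S*G => G*G   [S -> G]
G*G => (S)*G   [G -> ( S )]
(S)*G => (G)*G   [S -> G]
(G)*G => (i)*G   [G -> i]
(i)*G => (i)*i   [G -> i]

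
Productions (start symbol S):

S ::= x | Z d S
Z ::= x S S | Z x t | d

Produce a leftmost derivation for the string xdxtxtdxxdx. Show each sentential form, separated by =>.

S=>ZdS=>xSSdS=>xZdSSdS=>xZxtdSSdS=>xZxtxtdSSdS=>xdxtxtdSSdS=>xdxtxtdxSdS=>xdxtxtdxxdS=>xdxtxtdxxdx

S => ZdS   [S ::= Z d S]
ZdS => xSSdS   [Z ::= x S S]
xSSdS => xZdSSdS   [S ::= Z d S]
xZdSSdS => xZxtdSSdS   [Z ::= Z x t]
xZxtdSSdS => xZxtxtdSSdS   [Z ::= Z x t]
xZxtxtdSSdS => xdxtxtdSSdS   [Z ::= d]
xdxtxtdSSdS => xdxtxtdxSdS   [S ::= x]
xdxtxtdxSdS => xdxtxtdxxdS   [S ::= x]
xdxtxtdxxdS => xdxtxtdxxdx   [S ::= x]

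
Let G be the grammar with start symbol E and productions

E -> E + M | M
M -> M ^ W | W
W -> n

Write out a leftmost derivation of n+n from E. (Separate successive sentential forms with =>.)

E => E+M => M+M => W+M => n+M => n+W => n+n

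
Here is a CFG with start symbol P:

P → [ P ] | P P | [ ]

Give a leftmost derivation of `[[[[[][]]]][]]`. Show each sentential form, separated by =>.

P => [P] => [PP] => [[P]P] => [[[P]]P] => [[[[P]]]P] => [[[[PP]]]P] => [[[[[]P]]]P] => [[[[[][]]]]P] => [[[[[][]]]][]]

P => [P]   [P → [ P ]]
[P] => [PP]   [P → P P]
[PP] => [[P]P]   [P → [ P ]]
[[P]P] => [[[P]]P]   [P → [ P ]]
[[[P]]P] => [[[[P]]]P]   [P → [ P ]]
[[[[P]]]P] => [[[[PP]]]P]   [P → P P]
[[[[PP]]]P] => [[[[[]P]]]P]   [P → [ ]]
[[[[[]P]]]P] => [[[[[][]]]]P]   [P → [ ]]
[[[[[][]]]]P] => [[[[[][]]]][]]   [P → [ ]]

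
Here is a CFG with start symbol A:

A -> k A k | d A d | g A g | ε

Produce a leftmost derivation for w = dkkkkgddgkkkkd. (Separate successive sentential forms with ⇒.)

A ⇒ dAd ⇒ dkAkd ⇒ dkkAkkd ⇒ dkkkAkkkd ⇒ dkkkkAkkkkd ⇒ dkkkkgAgkkkkd ⇒ dkkkkgdAdgkkkkd ⇒ dkkkkgddgkkkkd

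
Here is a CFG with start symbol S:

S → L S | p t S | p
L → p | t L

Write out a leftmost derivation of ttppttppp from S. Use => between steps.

S=>LS=>tLS=>ttLS=>ttpS=>ttpptS=>ttpptLS=>ttppttLS=>ttppttpS=>ttppttpLS=>ttppttppS=>ttppttppp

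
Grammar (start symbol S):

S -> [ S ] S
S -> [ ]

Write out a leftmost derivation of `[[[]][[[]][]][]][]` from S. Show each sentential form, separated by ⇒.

S ⇒ [S]S   [S -> [ S ] S]
[S]S ⇒ [[S]S]S   [S -> [ S ] S]
[[S]S]S ⇒ [[[]]S]S   [S -> [ ]]
[[[]]S]S ⇒ [[[]][S]S]S   [S -> [ S ] S]
[[[]][S]S]S ⇒ [[[]][[S]S]S]S   [S -> [ S ] S]
[[[]][[S]S]S]S ⇒ [[[]][[[]]S]S]S   [S -> [ ]]
[[[]][[[]]S]S]S ⇒ [[[]][[[]][]]S]S   [S -> [ ]]
[[[]][[[]][]]S]S ⇒ [[[]][[[]][]][]]S   [S -> [ ]]
[[[]][[[]][]][]]S ⇒ [[[]][[[]][]][]][]   [S -> [ ]]

S ⇒ [S]S ⇒ [[S]S]S ⇒ [[[]]S]S ⇒ [[[]][S]S]S ⇒ [[[]][[S]S]S]S ⇒ [[[]][[[]]S]S]S ⇒ [[[]][[[]][]]S]S ⇒ [[[]][[[]][]][]]S ⇒ [[[]][[[]][]][]][]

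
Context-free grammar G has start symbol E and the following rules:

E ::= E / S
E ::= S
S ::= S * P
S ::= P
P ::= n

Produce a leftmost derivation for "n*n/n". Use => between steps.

E => E/S => S/S => S*P/S => P*P/S => n*P/S => n*n/S => n*n/P => n*n/n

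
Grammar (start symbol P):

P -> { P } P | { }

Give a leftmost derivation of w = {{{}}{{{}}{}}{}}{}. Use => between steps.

P => {P}P   [P -> { P } P]
{P}P => {{P}P}P   [P -> { P } P]
{{P}P}P => {{{}}P}P   [P -> { }]
{{{}}P}P => {{{}}{P}P}P   [P -> { P } P]
{{{}}{P}P}P => {{{}}{{P}P}P}P   [P -> { P } P]
{{{}}{{P}P}P}P => {{{}}{{{}}P}P}P   [P -> { }]
{{{}}{{{}}P}P}P => {{{}}{{{}}{}}P}P   [P -> { }]
{{{}}{{{}}{}}P}P => {{{}}{{{}}{}}{}}P   [P -> { }]
{{{}}{{{}}{}}{}}P => {{{}}{{{}}{}}{}}{}   [P -> { }]

P=>{P}P=>{{P}P}P=>{{{}}P}P=>{{{}}{P}P}P=>{{{}}{{P}P}P}P=>{{{}}{{{}}P}P}P=>{{{}}{{{}}{}}P}P=>{{{}}{{{}}{}}{}}P=>{{{}}{{{}}{}}{}}{}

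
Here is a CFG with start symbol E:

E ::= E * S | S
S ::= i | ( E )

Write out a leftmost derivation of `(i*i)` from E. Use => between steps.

E=>S=>(E)=>(E*S)=>(S*S)=>(i*S)=>(i*i)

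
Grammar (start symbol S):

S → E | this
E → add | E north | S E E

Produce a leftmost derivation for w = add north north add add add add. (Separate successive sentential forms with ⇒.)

S ⇒ E ⇒ S E E ⇒ E E E ⇒ S E E E E ⇒ E E E E E ⇒ E north E E E E ⇒ E north north E E E E ⇒ add north north E E E E ⇒ add north north add E E E ⇒ add north north add add E E ⇒ add north north add add add E ⇒ add north north add add add add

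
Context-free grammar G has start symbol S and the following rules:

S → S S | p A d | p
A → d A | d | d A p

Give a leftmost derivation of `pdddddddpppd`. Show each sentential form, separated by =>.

S=>pAd=>pdAd=>pddAd=>pdddApd=>pddddApd=>pdddddAppd=>pddddddApppd=>pdddddddpppd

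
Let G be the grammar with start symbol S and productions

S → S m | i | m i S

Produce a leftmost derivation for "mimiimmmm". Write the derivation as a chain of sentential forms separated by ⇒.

S ⇒ Sm   [S → S m]
Sm ⇒ miSm   [S → m i S]
miSm ⇒ miSmm   [S → S m]
miSmm ⇒ miSmmm   [S → S m]
miSmmm ⇒ miSmmmm   [S → S m]
miSmmmm ⇒ mimiSmmmm   [S → m i S]
mimiSmmmm ⇒ mimiimmmm   [S → i]

S ⇒ Sm ⇒ miSm ⇒ miSmm ⇒ miSmmm ⇒ miSmmmm ⇒ mimiSmmmm ⇒ mimiimmmm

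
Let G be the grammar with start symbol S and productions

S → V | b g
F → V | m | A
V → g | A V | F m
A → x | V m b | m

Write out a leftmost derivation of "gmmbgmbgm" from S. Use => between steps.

S=>V=>Fm=>Vm=>AVm=>VmbVm=>AVmbVm=>VmbVmbVm=>FmmbVmbVm=>VmmbVmbVm=>gmmbVmbVm=>gmmbgmbVm=>gmmbgmbgm

S => V   [S → V]
V => Fm   [V → F m]
Fm => Vm   [F → V]
Vm => AVm   [V → A V]
AVm => VmbVm   [A → V m b]
VmbVm => AVmbVm   [V → A V]
AVmbVm => VmbVmbVm   [A → V m b]
VmbVmbVm => FmmbVmbVm   [V → F m]
FmmbVmbVm => VmmbVmbVm   [F → V]
VmmbVmbVm => gmmbVmbVm   [V → g]
gmmbVmbVm => gmmbgmbVm   [V → g]
gmmbgmbVm => gmmbgmbgm   [V → g]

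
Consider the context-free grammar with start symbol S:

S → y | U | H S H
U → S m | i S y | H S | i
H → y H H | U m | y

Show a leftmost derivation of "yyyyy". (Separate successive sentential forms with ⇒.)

S⇒HSH⇒yHHSH⇒yyHSH⇒yyySH⇒yyyyH⇒yyyyy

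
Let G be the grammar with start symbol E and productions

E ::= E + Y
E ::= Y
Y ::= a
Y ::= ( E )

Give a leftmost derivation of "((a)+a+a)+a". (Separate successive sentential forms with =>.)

E => E+Y => Y+Y => (E)+Y => (E+Y)+Y => (E+Y+Y)+Y => (Y+Y+Y)+Y => ((E)+Y+Y)+Y => ((Y)+Y+Y)+Y => ((a)+Y+Y)+Y => ((a)+a+Y)+Y => ((a)+a+a)+Y => ((a)+a+a)+a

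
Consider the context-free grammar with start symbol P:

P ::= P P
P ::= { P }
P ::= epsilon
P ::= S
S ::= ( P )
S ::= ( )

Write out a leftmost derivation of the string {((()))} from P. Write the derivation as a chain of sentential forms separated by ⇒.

P ⇒ {P} ⇒ {S} ⇒ {(P)} ⇒ {(PP)} ⇒ {(SP)} ⇒ {((P)P)} ⇒ {((S)P)} ⇒ {((())P)} ⇒ {((()))}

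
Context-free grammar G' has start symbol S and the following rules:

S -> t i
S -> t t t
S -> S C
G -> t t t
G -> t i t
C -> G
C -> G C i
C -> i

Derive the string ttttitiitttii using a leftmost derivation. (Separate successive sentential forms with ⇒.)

S⇒SC⇒SCC⇒tttCC⇒tttGCiC⇒ttttitCiC⇒ttttitiiC⇒ttttitiiGCi⇒ttttitiitttCi⇒ttttitiitttii

S ⇒ SC   [S -> S C]
SC ⇒ SCC   [S -> S C]
SCC ⇒ tttCC   [S -> t t t]
tttCC ⇒ tttGCiC   [C -> G C i]
tttGCiC ⇒ ttttitCiC   [G -> t i t]
ttttitCiC ⇒ ttttitiiC   [C -> i]
ttttitiiC ⇒ ttttitiiGCi   [C -> G C i]
ttttitiiGCi ⇒ ttttitiitttCi   [G -> t t t]
ttttitiitttCi ⇒ ttttitiitttii   [C -> i]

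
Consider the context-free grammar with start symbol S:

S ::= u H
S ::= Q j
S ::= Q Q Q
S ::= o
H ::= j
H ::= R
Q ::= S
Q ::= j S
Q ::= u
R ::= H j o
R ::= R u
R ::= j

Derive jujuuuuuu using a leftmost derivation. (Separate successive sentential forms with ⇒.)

S ⇒ QQQ ⇒ SQQ ⇒ QQQQQ ⇒ jSQQQQ ⇒ jQQQQQQQ ⇒ jSQQQQQQ ⇒ juHQQQQQQ ⇒ jujQQQQQQ ⇒ jujuQQQQQ ⇒ jujuuQQQQ ⇒ jujuuuQQQ ⇒ jujuuuuQQ ⇒ jujuuuuuQ ⇒ jujuuuuuu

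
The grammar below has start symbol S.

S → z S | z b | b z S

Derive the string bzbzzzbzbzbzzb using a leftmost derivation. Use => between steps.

S => bzS   [S → b z S]
bzS => bzbzS   [S → b z S]
bzbzS => bzbzzS   [S → z S]
bzbzzS => bzbzzzS   [S → z S]
bzbzzzS => bzbzzzbzS   [S → b z S]
bzbzzzbzS => bzbzzzbzbzS   [S → b z S]
bzbzzzbzbzS => bzbzzzbzbzbzS   [S → b z S]
bzbzzzbzbzbzS => bzbzzzbzbzbzzb   [S → z b]

S => bzS => bzbzS => bzbzzS => bzbzzzS => bzbzzzbzS => bzbzzzbzbzS => bzbzzzbzbzbzS => bzbzzzbzbzbzzb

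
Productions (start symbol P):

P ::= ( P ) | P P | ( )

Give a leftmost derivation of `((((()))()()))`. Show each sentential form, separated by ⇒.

P⇒(P)⇒((P))⇒((PP))⇒((PPP))⇒(((P)PP))⇒((((P))PP))⇒((((()))PP))⇒((((()))()P))⇒((((()))()()))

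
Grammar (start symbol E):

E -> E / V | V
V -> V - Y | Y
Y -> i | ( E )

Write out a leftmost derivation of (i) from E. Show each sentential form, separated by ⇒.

E ⇒ V   [E -> V]
V ⇒ Y   [V -> Y]
Y ⇒ (E)   [Y -> ( E )]
(E) ⇒ (V)   [E -> V]
(V) ⇒ (Y)   [V -> Y]
(Y) ⇒ (i)   [Y -> i]

E⇒V⇒Y⇒(E)⇒(V)⇒(Y)⇒(i)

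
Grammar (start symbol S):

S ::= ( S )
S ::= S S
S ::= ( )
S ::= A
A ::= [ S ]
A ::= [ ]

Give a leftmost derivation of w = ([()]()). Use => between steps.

S => (S)   [S ::= ( S )]
(S) => (SS)   [S ::= S S]
(SS) => (AS)   [S ::= A]
(AS) => ([S]S)   [A ::= [ S ]]
([S]S) => ([()]S)   [S ::= ( )]
([()]S) => ([()]())   [S ::= ( )]

S => (S) => (SS) => (AS) => ([S]S) => ([()]S) => ([()]())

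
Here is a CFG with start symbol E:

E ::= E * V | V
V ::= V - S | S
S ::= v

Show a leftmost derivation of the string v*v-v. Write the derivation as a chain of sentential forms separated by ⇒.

E ⇒ E*V ⇒ V*V ⇒ S*V ⇒ v*V ⇒ v*V-S ⇒ v*S-S ⇒ v*v-S ⇒ v*v-v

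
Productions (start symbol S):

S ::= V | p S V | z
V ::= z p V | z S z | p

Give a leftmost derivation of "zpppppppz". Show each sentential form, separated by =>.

S => V => zSz => zpSVz => zppSVVz => zpppSVVVz => zpppVVVVz => zppppVVVz => zpppppVVz => zppppppVz => zpppppppz

S => V   [S ::= V]
V => zSz   [V ::= z S z]
zSz => zpSVz   [S ::= p S V]
zpSVz => zppSVVz   [S ::= p S V]
zppSVVz => zpppSVVVz   [S ::= p S V]
zpppSVVVz => zpppVVVVz   [S ::= V]
zpppVVVVz => zppppVVVz   [V ::= p]
zppppVVVz => zpppppVVz   [V ::= p]
zpppppVVz => zppppppVz   [V ::= p]
zppppppVz => zpppppppz   [V ::= p]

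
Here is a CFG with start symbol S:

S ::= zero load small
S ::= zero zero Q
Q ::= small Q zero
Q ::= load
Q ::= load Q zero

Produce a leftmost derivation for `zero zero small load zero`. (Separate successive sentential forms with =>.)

S => zero zero Q   [S ::= zero zero Q]
zero zero Q => zero zero small Q zero   [Q ::= small Q zero]
zero zero small Q zero => zero zero small load zero   [Q ::= load]

S => zero zero Q => zero zero small Q zero => zero zero small load zero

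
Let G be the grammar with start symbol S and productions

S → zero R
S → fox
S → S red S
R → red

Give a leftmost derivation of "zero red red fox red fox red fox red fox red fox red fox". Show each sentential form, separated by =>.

S => S red S => S red S red S => S red S red S red S => zero R red S red S red S => zero red red S red S red S => zero red red S red S red S red S => zero red red fox red S red S red S => zero red red fox red fox red S red S => zero red red fox red fox red S red S red S => zero red red fox red fox red S red S red S red S => zero red red fox red fox red fox red S red S red S => zero red red fox red fox red fox red fox red S red S => zero red red fox red fox red fox red fox red fox red S => zero red red fox red fox red fox red fox red fox red fox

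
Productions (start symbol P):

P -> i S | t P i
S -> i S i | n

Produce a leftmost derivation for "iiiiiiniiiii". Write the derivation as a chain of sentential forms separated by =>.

P => iS   [P -> i S]
iS => iiSi   [S -> i S i]
iiSi => iiiSii   [S -> i S i]
iiiSii => iiiiSiii   [S -> i S i]
iiiiSiii => iiiiiSiiii   [S -> i S i]
iiiiiSiiii => iiiiiiSiiiii   [S -> i S i]
iiiiiiSiiiii => iiiiiiniiiii   [S -> n]

P => iS => iiSi => iiiSii => iiiiSiii => iiiiiSiiii => iiiiiiSiiiii => iiiiiiniiiii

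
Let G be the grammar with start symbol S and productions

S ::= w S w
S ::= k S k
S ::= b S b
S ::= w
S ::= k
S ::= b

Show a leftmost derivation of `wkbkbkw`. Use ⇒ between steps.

S ⇒ wSw ⇒ wkSkw ⇒ wkbSbkw ⇒ wkbkbkw

S ⇒ wSw   [S ::= w S w]
wSw ⇒ wkSkw   [S ::= k S k]
wkSkw ⇒ wkbSbkw   [S ::= b S b]
wkbSbkw ⇒ wkbkbkw   [S ::= k]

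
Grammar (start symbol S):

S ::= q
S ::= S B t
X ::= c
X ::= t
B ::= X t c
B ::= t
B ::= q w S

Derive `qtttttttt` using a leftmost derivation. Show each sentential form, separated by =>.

S => SBt => SBtBt => SBtBtBt => SBtBtBtBt => qBtBtBtBt => qttBtBtBt => qttttBtBt => qttttttBt => qtttttttt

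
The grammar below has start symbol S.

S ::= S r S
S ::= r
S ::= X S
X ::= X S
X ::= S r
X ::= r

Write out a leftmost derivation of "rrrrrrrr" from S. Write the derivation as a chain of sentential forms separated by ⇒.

S ⇒ SrS   [S ::= S r S]
SrS ⇒ SrSrS   [S ::= S r S]
SrSrS ⇒ SrSrSrS   [S ::= S r S]
SrSrSrS ⇒ XSrSrSrS   [S ::= X S]
XSrSrSrS ⇒ rSrSrSrS   [X ::= r]
rSrSrSrS ⇒ rrrSrSrS   [S ::= r]
rrrSrSrS ⇒ rrrrrSrS   [S ::= r]
rrrrrSrS ⇒ rrrrrrrS   [S ::= r]
rrrrrrrS ⇒ rrrrrrrr   [S ::= r]

S⇒SrS⇒SrSrS⇒SrSrSrS⇒XSrSrSrS⇒rSrSrSrS⇒rrrSrSrS⇒rrrrrSrS⇒rrrrrrrS⇒rrrrrrrr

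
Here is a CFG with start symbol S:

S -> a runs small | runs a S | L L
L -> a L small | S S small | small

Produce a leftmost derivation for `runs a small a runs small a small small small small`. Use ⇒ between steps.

S ⇒ runs a S ⇒ runs a L L ⇒ runs a small L ⇒ runs a small S S small ⇒ runs a small a runs small S small ⇒ runs a small a runs small L L small ⇒ runs a small a runs small a L small L small ⇒ runs a small a runs small a small small L small ⇒ runs a small a runs small a small small small small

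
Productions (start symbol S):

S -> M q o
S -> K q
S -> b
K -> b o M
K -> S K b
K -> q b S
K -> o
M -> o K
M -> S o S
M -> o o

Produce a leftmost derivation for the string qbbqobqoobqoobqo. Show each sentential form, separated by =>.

S => Mqo => SoSqo => MqooSqo => SoSqooSqo => MqooSqooSqo => SoSqooSqooSqo => KqoSqooSqooSqo => qbSqoSqooSqooSqo => qbbqoSqooSqooSqo => qbbqobqooSqooSqo => qbbqobqoobqooSqo => qbbqobqoobqoobqo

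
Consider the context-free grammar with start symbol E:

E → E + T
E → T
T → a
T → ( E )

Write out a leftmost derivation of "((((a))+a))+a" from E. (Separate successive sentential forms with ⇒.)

E⇒E+T⇒T+T⇒(E)+T⇒(T)+T⇒((E))+T⇒((E+T))+T⇒((T+T))+T⇒(((E)+T))+T⇒(((T)+T))+T⇒((((E))+T))+T⇒((((T))+T))+T⇒((((a))+T))+T⇒((((a))+a))+T⇒((((a))+a))+a

E ⇒ E+T   [E → E + T]
E+T ⇒ T+T   [E → T]
T+T ⇒ (E)+T   [T → ( E )]
(E)+T ⇒ (T)+T   [E → T]
(T)+T ⇒ ((E))+T   [T → ( E )]
((E))+T ⇒ ((E+T))+T   [E → E + T]
((E+T))+T ⇒ ((T+T))+T   [E → T]
((T+T))+T ⇒ (((E)+T))+T   [T → ( E )]
(((E)+T))+T ⇒ (((T)+T))+T   [E → T]
(((T)+T))+T ⇒ ((((E))+T))+T   [T → ( E )]
((((E))+T))+T ⇒ ((((T))+T))+T   [E → T]
((((T))+T))+T ⇒ ((((a))+T))+T   [T → a]
((((a))+T))+T ⇒ ((((a))+a))+T   [T → a]
((((a))+a))+T ⇒ ((((a))+a))+a   [T → a]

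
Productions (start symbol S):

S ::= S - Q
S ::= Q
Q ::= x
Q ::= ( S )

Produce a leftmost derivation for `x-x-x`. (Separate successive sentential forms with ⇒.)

S ⇒ S-Q ⇒ S-Q-Q ⇒ Q-Q-Q ⇒ x-Q-Q ⇒ x-x-Q ⇒ x-x-x

S ⇒ S-Q   [S ::= S - Q]
S-Q ⇒ S-Q-Q   [S ::= S - Q]
S-Q-Q ⇒ Q-Q-Q   [S ::= Q]
Q-Q-Q ⇒ x-Q-Q   [Q ::= x]
x-Q-Q ⇒ x-x-Q   [Q ::= x]
x-x-Q ⇒ x-x-x   [Q ::= x]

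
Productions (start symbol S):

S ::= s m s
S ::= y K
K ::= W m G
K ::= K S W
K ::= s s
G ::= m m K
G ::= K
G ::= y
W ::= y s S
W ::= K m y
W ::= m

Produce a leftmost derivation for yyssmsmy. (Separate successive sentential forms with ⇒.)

S ⇒ yK   [S ::= y K]
yK ⇒ yWmG   [K ::= W m G]
yWmG ⇒ yysSmG   [W ::= y s S]
yysSmG ⇒ yyssmsmG   [S ::= s m s]
yyssmsmG ⇒ yyssmsmy   [G ::= y]

S⇒yK⇒yWmG⇒yysSmG⇒yyssmsmG⇒yyssmsmy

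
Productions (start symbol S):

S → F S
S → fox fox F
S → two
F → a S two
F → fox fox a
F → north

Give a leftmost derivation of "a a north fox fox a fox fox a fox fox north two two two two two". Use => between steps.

S => F S   [S → F S]
F S => a S two S   [F → a S two]
a S two S => a F S two S   [S → F S]
a F S two S => a a S two S two S   [F → a S two]
a a S two S two S => a a F S two S two S   [S → F S]
a a F S two S two S => a a north S two S two S   [F → north]
a a north S two S two S => a a north fox fox F two S two S   [S → fox fox F]
a a north fox fox F two S two S => a a north fox fox a S two two S two S   [F → a S two]
a a north fox fox a S two two S two S => a a north fox fox a F S two two S two S   [S → F S]
a a north fox fox a F S two two S two S => a a north fox fox a fox fox a S two two S two S   [F → fox fox a]
a a north fox fox a fox fox a S two two S two S => a a north fox fox a fox fox a fox fox F two two S two S   [S → fox fox F]
a a north fox fox a fox fox a fox fox F two two S two S => a a north fox fox a fox fox a fox fox north two two S two S   [F → north]
a a north fox fox a fox fox a fox fox north two two S two S => a a north fox fox a fox fox a fox fox north two two two two S   [S → two]
a a north fox fox a fox fox a fox fox north two two two two S => a a north fox fox a fox fox a fox fox north two two two two two   [S → two]

S => F S => a S two S => a F S two S => a a S two S two S => a a F S two S two S => a a north S two S two S => a a north fox fox F two S two S => a a north fox fox a S two two S two S => a a north fox fox a F S two two S two S => a a north fox fox a fox fox a S two two S two S => a a north fox fox a fox fox a fox fox F two two S two S => a a north fox fox a fox fox a fox fox north two two S two S => a a north fox fox a fox fox a fox fox north two two two two S => a a north fox fox a fox fox a fox fox north two two two two two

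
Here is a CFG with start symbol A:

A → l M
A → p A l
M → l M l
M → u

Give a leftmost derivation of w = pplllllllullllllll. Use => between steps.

A => pAl => ppAll => pplMll => ppllMlll => pplllMllll => ppllllMlllll => pplllllMllllll => ppllllllMlllllll => pplllllllMllllllll => pplllllllullllllll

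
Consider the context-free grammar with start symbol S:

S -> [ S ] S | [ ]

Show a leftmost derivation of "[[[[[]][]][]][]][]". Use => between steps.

S => [S]S   [S -> [ S ] S]
[S]S => [[S]S]S   [S -> [ S ] S]
[[S]S]S => [[[S]S]S]S   [S -> [ S ] S]
[[[S]S]S]S => [[[[S]S]S]S]S   [S -> [ S ] S]
[[[[S]S]S]S]S => [[[[[]]S]S]S]S   [S -> [ ]]
[[[[[]]S]S]S]S => [[[[[]][]]S]S]S   [S -> [ ]]
[[[[[]][]]S]S]S => [[[[[]][]][]]S]S   [S -> [ ]]
[[[[[]][]][]]S]S => [[[[[]][]][]][]]S   [S -> [ ]]
[[[[[]][]][]][]]S => [[[[[]][]][]][]][]   [S -> [ ]]

S=>[S]S=>[[S]S]S=>[[[S]S]S]S=>[[[[S]S]S]S]S=>[[[[[]]S]S]S]S=>[[[[[]][]]S]S]S=>[[[[[]][]][]]S]S=>[[[[[]][]][]][]]S=>[[[[[]][]][]][]][]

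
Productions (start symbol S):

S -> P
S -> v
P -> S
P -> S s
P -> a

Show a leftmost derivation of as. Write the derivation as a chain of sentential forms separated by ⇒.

S ⇒ P ⇒ Ss ⇒ Ps ⇒ as

S ⇒ P   [S -> P]
P ⇒ Ss   [P -> S s]
Ss ⇒ Ps   [S -> P]
Ps ⇒ as   [P -> a]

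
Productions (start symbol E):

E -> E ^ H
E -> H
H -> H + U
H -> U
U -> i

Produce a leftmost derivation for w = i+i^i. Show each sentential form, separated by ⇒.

E ⇒ E^H ⇒ H^H ⇒ H+U^H ⇒ U+U^H ⇒ i+U^H ⇒ i+i^H ⇒ i+i^U ⇒ i+i^i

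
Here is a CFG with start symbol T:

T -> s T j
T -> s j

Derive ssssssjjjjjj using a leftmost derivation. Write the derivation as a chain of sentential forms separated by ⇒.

T ⇒ sTj   [T -> s T j]
sTj ⇒ ssTjj   [T -> s T j]
ssTjj ⇒ sssTjjj   [T -> s T j]
sssTjjj ⇒ ssssTjjjj   [T -> s T j]
ssssTjjjj ⇒ sssssTjjjjj   [T -> s T j]
sssssTjjjjj ⇒ ssssssjjjjjj   [T -> s j]

T ⇒ sTj ⇒ ssTjj ⇒ sssTjjj ⇒ ssssTjjjj ⇒ sssssTjjjjj ⇒ ssssssjjjjjj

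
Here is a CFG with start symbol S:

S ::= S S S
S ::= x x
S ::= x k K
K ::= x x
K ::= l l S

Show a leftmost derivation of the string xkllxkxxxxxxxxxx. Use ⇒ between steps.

S ⇒ SSS   [S ::= S S S]
SSS ⇒ xkKSS   [S ::= x k K]
xkKSS ⇒ xkllSSS   [K ::= l l S]
xkllSSS ⇒ xkllSSSSS   [S ::= S S S]
xkllSSSSS ⇒ xkllxkKSSSS   [S ::= x k K]
xkllxkKSSSS ⇒ xkllxkxxSSSS   [K ::= x x]
xkllxkxxSSSS ⇒ xkllxkxxxxSSS   [S ::= x x]
xkllxkxxxxSSS ⇒ xkllxkxxxxxxSS   [S ::= x x]
xkllxkxxxxxxSS ⇒ xkllxkxxxxxxxxS   [S ::= x x]
xkllxkxxxxxxxxS ⇒ xkllxkxxxxxxxxxx   [S ::= x x]

S ⇒ SSS ⇒ xkKSS ⇒ xkllSSS ⇒ xkllSSSSS ⇒ xkllxkKSSSS ⇒ xkllxkxxSSSS ⇒ xkllxkxxxxSSS ⇒ xkllxkxxxxxxSS ⇒ xkllxkxxxxxxxxS ⇒ xkllxkxxxxxxxxxx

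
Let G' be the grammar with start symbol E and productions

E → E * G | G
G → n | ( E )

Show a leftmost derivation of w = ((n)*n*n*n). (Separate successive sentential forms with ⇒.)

E ⇒ G ⇒ (E) ⇒ (E*G) ⇒ (E*G*G) ⇒ (E*G*G*G) ⇒ (G*G*G*G) ⇒ ((E)*G*G*G) ⇒ ((G)*G*G*G) ⇒ ((n)*G*G*G) ⇒ ((n)*n*G*G) ⇒ ((n)*n*n*G) ⇒ ((n)*n*n*n)

E ⇒ G   [E → G]
G ⇒ (E)   [G → ( E )]
(E) ⇒ (E*G)   [E → E * G]
(E*G) ⇒ (E*G*G)   [E → E * G]
(E*G*G) ⇒ (E*G*G*G)   [E → E * G]
(E*G*G*G) ⇒ (G*G*G*G)   [E → G]
(G*G*G*G) ⇒ ((E)*G*G*G)   [G → ( E )]
((E)*G*G*G) ⇒ ((G)*G*G*G)   [E → G]
((G)*G*G*G) ⇒ ((n)*G*G*G)   [G → n]
((n)*G*G*G) ⇒ ((n)*n*G*G)   [G → n]
((n)*n*G*G) ⇒ ((n)*n*n*G)   [G → n]
((n)*n*n*G) ⇒ ((n)*n*n*n)   [G → n]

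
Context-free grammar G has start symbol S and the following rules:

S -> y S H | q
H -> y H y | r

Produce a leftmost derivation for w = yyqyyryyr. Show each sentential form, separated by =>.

S => ySH   [S -> y S H]
ySH => yySHH   [S -> y S H]
yySHH => yyqHH   [S -> q]
yyqHH => yyqyHyH   [H -> y H y]
yyqyHyH => yyqyyHyyH   [H -> y H y]
yyqyyHyyH => yyqyyryyH   [H -> r]
yyqyyryyH => yyqyyryyr   [H -> r]

S=>ySH=>yySHH=>yyqHH=>yyqyHyH=>yyqyyHyyH=>yyqyyryyH=>yyqyyryyr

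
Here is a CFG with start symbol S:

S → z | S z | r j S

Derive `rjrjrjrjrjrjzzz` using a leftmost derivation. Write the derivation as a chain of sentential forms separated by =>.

S => rjS => rjrjS => rjrjrjS => rjrjrjrjS => rjrjrjrjrjS => rjrjrjrjrjSz => rjrjrjrjrjSzz => rjrjrjrjrjrjSzz => rjrjrjrjrjrjzzz

S => rjS   [S → r j S]
rjS => rjrjS   [S → r j S]
rjrjS => rjrjrjS   [S → r j S]
rjrjrjS => rjrjrjrjS   [S → r j S]
rjrjrjrjS => rjrjrjrjrjS   [S → r j S]
rjrjrjrjrjS => rjrjrjrjrjSz   [S → S z]
rjrjrjrjrjSz => rjrjrjrjrjSzz   [S → S z]
rjrjrjrjrjSzz => rjrjrjrjrjrjSzz   [S → r j S]
rjrjrjrjrjrjSzz => rjrjrjrjrjrjzzz   [S → z]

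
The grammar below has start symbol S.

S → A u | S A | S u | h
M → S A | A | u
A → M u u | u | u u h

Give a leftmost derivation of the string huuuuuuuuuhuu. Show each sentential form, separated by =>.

S => SA   [S → S A]
SA => SuA   [S → S u]
SuA => SAuA   [S → S A]
SAuA => SuAuA   [S → S u]
SuAuA => AuuAuA   [S → A u]
AuuAuA => MuuuuAuA   [A → M u u]
MuuuuAuA => SAuuuuAuA   [M → S A]
SAuuuuAuA => hAuuuuAuA   [S → h]
hAuuuuAuA => hMuuuuuuAuA   [A → M u u]
hMuuuuuuAuA => huuuuuuuAuA   [M → u]
huuuuuuuAuA => huuuuuuuuuhuA   [A → u u h]
huuuuuuuuuhuA => huuuuuuuuuhuu   [A → u]

S => SA => SuA => SAuA => SuAuA => AuuAuA => MuuuuAuA => SAuuuuAuA => hAuuuuAuA => hMuuuuuuAuA => huuuuuuuAuA => huuuuuuuuuhuA => huuuuuuuuuhuu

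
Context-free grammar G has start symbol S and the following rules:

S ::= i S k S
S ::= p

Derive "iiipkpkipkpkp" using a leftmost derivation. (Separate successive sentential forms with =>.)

S => iSkS   [S ::= i S k S]
iSkS => iiSkSkS   [S ::= i S k S]
iiSkSkS => iiiSkSkSkS   [S ::= i S k S]
iiiSkSkSkS => iiipkSkSkS   [S ::= p]
iiipkSkSkS => iiipkpkSkS   [S ::= p]
iiipkpkSkS => iiipkpkiSkSkS   [S ::= i S k S]
iiipkpkiSkSkS => iiipkpkipkSkS   [S ::= p]
iiipkpkipkSkS => iiipkpkipkpkS   [S ::= p]
iiipkpkipkpkS => iiipkpkipkpkp   [S ::= p]

S => iSkS => iiSkSkS => iiiSkSkSkS => iiipkSkSkS => iiipkpkSkS => iiipkpkiSkSkS => iiipkpkipkSkS => iiipkpkipkpkS => iiipkpkipkpkp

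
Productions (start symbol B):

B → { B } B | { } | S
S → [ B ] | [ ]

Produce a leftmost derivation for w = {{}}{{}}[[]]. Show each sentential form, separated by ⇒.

B ⇒ {B}B ⇒ {{}}B ⇒ {{}}{B}B ⇒ {{}}{{}}B ⇒ {{}}{{}}S ⇒ {{}}{{}}[B] ⇒ {{}}{{}}[S] ⇒ {{}}{{}}[[]]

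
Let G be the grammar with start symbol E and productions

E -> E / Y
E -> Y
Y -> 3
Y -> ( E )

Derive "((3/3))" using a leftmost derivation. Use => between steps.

E => Y => (E) => (Y) => ((E)) => ((E/Y)) => ((Y/Y)) => ((3/Y)) => ((3/3))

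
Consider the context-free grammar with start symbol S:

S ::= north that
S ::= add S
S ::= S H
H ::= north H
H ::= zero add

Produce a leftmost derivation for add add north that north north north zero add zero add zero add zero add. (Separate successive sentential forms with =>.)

S => S H => add S H => add S H H => add S H H H => add S H H H H => add add S H H H H => add add north that H H H H => add add north that north H H H H => add add north that north north H H H H => add add north that north north north H H H H => add add north that north north north zero add H H H => add add north that north north north zero add zero add H H => add add north that north north north zero add zero add zero add H => add add north that north north north zero add zero add zero add zero add

S => S H   [S ::= S H]
S H => add S H   [S ::= add S]
add S H => add S H H   [S ::= S H]
add S H H => add S H H H   [S ::= S H]
add S H H H => add S H H H H   [S ::= S H]
add S H H H H => add add S H H H H   [S ::= add S]
add add S H H H H => add add north that H H H H   [S ::= north that]
add add north that H H H H => add add north that north H H H H   [H ::= north H]
add add north that north H H H H => add add north that north north H H H H   [H ::= north H]
add add north that north north H H H H => add add north that north north north H H H H   [H ::= north H]
add add north that north north north H H H H => add add north that north north north zero add H H H   [H ::= zero add]
add add north that north north north zero add H H H => add add north that north north north zero add zero add H H   [H ::= zero add]
add add north that north north north zero add zero add H H => add add north that north north north zero add zero add zero add H   [H ::= zero add]
add add north that north north north zero add zero add zero add H => add add north that north north north zero add zero add zero add zero add   [H ::= zero add]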